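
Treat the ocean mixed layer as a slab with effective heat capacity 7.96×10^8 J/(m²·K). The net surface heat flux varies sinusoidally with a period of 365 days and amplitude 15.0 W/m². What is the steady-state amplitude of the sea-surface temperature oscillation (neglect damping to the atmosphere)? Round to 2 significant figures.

Areal heat capacity C = 7.96×10^8 J/(m²·K) (given).
Angular frequency ω = 2π / T = 2π / 3.15×10^7 s = 1.99×10^-7 s⁻¹.
Cω = 7.96×10^8 × 1.99×10^-7 = 159 W/(m²·K).
Amplitude A = F₀ / (Cω) = 15.0 / 159 = 0.0946 K.

0.095 K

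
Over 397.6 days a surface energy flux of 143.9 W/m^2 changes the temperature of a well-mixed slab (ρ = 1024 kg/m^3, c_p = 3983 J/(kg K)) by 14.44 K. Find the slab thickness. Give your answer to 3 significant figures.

83.9 m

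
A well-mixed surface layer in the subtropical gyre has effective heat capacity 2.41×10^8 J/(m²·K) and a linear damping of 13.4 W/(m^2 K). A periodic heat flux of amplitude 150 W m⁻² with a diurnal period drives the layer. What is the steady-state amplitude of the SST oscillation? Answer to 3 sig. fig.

0.00856 K

Areal heat capacity C = 2.41×10^8 J/(m²·K) (given).
Angular frequency ω = 2π / T = 2π / 86400 s = 7.27×10^-5 s⁻¹.
√((Cω)² + λ²) = √((17500)² + 13.4²) = 17500 W/(m²·K).
Amplitude A = F₀ / √((Cω)²+λ²) = 150 / 17500 = 0.00856 K.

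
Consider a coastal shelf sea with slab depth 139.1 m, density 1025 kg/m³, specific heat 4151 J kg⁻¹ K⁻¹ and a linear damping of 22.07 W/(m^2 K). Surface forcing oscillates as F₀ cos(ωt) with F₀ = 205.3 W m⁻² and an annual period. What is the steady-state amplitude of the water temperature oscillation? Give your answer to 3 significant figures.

1.71 K

Areal heat capacity C = ρ c_p D = 1025 × 4151 × 139.1 = 5.92×10^8 J m⁻² K⁻¹.
Angular frequency ω = 2π / T = 2π / 3.15×10^7 s = 1.99×10^-7 s⁻¹.
√((Cω)² + λ²) = √((118)² + 22.07²) = 120 W/(m²·K).
Amplitude A = F₀ / √((Cω)²+λ²) = 205.3 / 120 = 1.71 K.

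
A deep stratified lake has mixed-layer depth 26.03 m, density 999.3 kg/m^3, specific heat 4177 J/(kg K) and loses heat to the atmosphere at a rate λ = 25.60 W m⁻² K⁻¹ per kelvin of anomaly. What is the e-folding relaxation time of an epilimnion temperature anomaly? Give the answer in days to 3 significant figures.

49.1 days

Areal heat capacity C = ρ c_p D = 999.3 × 4177 × 26.03 = 1.09×10^8 J m⁻² K⁻¹.
Relaxation time τ = C / λ = 1.09×10^8 / 25.60 = 4.24×10^6 s.
In days: 4.24×10^6 s / (86400 s/day) = 49.1 days.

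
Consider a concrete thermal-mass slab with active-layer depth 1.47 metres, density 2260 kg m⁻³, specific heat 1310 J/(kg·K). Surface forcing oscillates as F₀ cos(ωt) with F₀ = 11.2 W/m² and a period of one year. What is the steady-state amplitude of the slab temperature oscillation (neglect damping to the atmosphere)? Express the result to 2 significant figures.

Areal heat capacity C = ρ c_p D = 2260 × 1310 × 1.47 = 4.35×10^6 J m⁻² K⁻¹.
Angular frequency ω = 2π / T = 2π / 3.15×10^7 s = 1.99×10^-7 s⁻¹.
Cω = 4.35×10^6 × 1.99×10^-7 = 0.867 W/(m²·K).
Amplitude A = F₀ / (Cω) = 11.2 / 0.867 = 12.9 K.

13 K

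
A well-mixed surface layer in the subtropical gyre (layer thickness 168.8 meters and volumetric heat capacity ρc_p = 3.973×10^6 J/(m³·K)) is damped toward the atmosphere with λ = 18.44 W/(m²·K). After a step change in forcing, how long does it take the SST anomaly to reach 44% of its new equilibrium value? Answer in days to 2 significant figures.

240 days

Areal heat capacity C = ρc_p × D = 3.973×10^6 × 168.8 = 6.71×10^8 J/(m^2 K).
τ = C / λ = 6.71×10^8 / 18.44 = 3.64×10^7 s.
Fraction reached: 1 − e^(−t/τ) = 0.44 ⇒ t = −τ ln(1 − 0.44) = τ × 0.580.
t = 2.11×10^7 s = 244 days.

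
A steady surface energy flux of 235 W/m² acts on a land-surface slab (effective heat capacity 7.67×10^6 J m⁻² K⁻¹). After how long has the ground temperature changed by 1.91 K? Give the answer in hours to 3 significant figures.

Areal heat capacity C = 7.67×10^6 J m⁻² K⁻¹ (given).
Time required: Δt = C ΔT / F = 7.67×10^6 × 1.91 / 235 = 62300 s.
In hours: 62300 s / (3600 s/hour) = 17.3 hours.

17.3 hours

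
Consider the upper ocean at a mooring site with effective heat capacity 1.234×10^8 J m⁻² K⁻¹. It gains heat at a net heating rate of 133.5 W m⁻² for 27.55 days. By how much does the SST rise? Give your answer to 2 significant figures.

Areal heat capacity C = 1.234×10^8 J m⁻² K⁻¹ (given).
Net heat input Q = F Δt = 133.5 × (27.55 days × 86400 s/day) = 3.18×10^8 J/m².
ΔT = Q / C = 3.18×10^8 / 1.23×10^8 = 2.58 K.

2.6 K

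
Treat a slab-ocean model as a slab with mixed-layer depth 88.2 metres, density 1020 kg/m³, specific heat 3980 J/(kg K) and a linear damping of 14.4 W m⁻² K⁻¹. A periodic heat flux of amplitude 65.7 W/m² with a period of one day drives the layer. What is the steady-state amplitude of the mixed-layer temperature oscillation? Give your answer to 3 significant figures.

0.00252 K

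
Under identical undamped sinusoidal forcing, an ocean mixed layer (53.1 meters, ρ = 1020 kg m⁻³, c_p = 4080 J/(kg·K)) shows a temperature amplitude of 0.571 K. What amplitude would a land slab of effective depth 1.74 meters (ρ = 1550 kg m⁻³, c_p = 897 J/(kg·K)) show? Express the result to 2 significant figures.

C_ocean = 2.21×10^8 J/(m²·K); C_land = 2.42×10^6 J/(m²·K).
A ∝ 1/C ⇒ A_land = A_ocean × C_ocean/C_land = 0.571 × 91.3 = 52.2 K.

52 K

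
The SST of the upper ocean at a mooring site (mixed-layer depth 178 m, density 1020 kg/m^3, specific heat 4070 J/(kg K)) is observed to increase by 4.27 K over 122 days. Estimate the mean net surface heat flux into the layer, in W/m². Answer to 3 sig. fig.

299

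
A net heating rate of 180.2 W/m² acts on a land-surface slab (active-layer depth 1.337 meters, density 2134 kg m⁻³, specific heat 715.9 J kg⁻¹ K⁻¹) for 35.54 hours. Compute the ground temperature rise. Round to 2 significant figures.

Areal heat capacity C = ρ c_p D = 2134 × 715.9 × 1.337 = 2.04×10^6 J/(m²·K).
Net heat input Q = F Δt = 180.2 × (35.54 hours × 3600 s/hour) = 2.31×10^7 J/m².
ΔT = Q / C = 2.31×10^7 / 2.04×10^6 = 11.3 K.

11 K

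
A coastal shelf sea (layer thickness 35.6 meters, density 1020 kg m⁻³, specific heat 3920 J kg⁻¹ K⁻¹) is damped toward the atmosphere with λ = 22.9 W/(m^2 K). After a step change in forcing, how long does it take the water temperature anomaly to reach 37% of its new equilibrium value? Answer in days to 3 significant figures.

33.2 days

Areal heat capacity C = ρ c_p D = 1020 × 3920 × 35.6 = 1.42×10^8 J/(m^2 K).
τ = C / λ = 1.42×10^8 / 22.9 = 6.22×10^6 s.
Fraction reached: 1 − e^(−t/τ) = 0.37 ⇒ t = −τ ln(1 − 0.37) = τ × 0.462.
t = 2.87×10^6 s = 33.2 days.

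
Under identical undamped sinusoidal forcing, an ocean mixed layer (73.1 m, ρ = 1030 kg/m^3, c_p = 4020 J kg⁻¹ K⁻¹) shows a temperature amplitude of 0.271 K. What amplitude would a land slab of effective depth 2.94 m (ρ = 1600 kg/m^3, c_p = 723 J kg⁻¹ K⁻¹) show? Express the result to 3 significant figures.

C_ocean = 3.03×10^8 J/(m²·K); C_land = 3.40×10^6 J/(m²·K).
A ∝ 1/C ⇒ A_land = A_ocean × C_ocean/C_land = 0.271 × 89.0 = 24.1 K.

24.1 K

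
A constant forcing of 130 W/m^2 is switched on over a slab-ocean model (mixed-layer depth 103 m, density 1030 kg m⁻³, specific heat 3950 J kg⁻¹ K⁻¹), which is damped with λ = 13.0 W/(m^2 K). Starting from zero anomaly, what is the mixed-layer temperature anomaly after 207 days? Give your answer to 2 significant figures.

Areal heat capacity C = ρ c_p D = 1030 × 3950 × 103 = 4.19×10^8 J/(m^2 K).
τ = C / λ = 4.19×10^8 / 13.0 = 3.22×10^7 s.
Equilibrium anomaly ΔT_eq = F / λ = 130 / 13.0 = 10.0 K.
t = 207 days = 1.79×10^7 s, so t/τ = 0.555.
ΔT(t) = ΔT_eq (1 − e^(−t/τ)) = 10.0 × (1 − e^−0.555) = 4.26 K.

4.3 K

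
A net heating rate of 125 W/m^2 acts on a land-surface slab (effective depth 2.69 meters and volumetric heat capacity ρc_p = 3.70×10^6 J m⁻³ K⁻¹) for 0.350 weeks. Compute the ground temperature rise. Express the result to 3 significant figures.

2.66 K

Areal heat capacity C = ρc_p × D = 3.70×10^6 × 2.69 = 9.95×10^6 J m⁻² K⁻¹.
Net heat input Q = F Δt = 125 × (0.350 weeks × 6.048×10^5 s/week) = 2.65×10^7 J/m².
ΔT = Q / C = 2.65×10^7 / 9.95×10^6 = 2.66 K.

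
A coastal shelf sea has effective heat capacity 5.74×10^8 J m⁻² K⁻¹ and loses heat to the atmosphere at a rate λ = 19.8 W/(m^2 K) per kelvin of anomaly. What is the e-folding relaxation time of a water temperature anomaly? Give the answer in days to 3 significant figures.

336 days

Areal heat capacity C = 5.74×10^8 J m⁻² K⁻¹ (given).
Relaxation time τ = C / λ = 5.74×10^8 / 19.8 = 2.90×10^7 s.
In days: 2.90×10^7 s / (86400 s/day) = 336 days.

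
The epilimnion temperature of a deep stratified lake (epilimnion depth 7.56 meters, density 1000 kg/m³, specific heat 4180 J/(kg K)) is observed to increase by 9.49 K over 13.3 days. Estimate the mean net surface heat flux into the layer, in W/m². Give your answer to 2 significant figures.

Areal heat capacity C = ρ c_p D = 1000 × 4180 × 7.56 = 3.16×10^7 J/(m²·K).
Required heat per unit area: Q = C ΔT = 3.16×10^7 × 9.49 = 3.00×10^8 J/m².
Flux F = Q / Δt = 3.00×10^8 / 1.15×10^6 s = 261 W/m².

260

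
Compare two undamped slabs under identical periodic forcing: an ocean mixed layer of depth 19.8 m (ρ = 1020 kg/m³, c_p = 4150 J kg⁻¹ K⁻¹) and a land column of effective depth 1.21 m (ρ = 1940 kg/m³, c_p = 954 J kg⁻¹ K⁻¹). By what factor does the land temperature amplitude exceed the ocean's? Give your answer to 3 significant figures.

C_ocean = 1020 × 4150 × 19.8 = 8.38×10^7 J/(m²·K).
C_land = 1940 × 954 × 1.21 = 2.24×10^6 J/(m²·K).
Undamped amplitude ∝ 1/C, so A_land/A_ocean = C_ocean/C_land = 37.4.

37.4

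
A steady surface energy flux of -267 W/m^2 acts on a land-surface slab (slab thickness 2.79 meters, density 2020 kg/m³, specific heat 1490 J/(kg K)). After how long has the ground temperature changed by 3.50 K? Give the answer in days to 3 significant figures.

1.27 days

Areal heat capacity C = ρ c_p D = 2020 × 1490 × 2.79 = 8.40×10^6 J/(m^2 K).
Time required: Δt = C ΔT / F = 8.40×10^6 × -3.50 / -267 = 1.10×10^5 s.
In days: 1.10×10^5 s / (86400 s/day) = 1.27 days.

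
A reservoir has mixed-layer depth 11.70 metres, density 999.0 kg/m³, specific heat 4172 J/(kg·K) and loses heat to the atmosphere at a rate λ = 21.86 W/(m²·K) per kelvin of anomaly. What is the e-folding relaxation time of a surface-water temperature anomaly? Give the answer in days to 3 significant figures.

25.8 days

Areal heat capacity C = ρ c_p D = 999.0 × 4172 × 11.70 = 4.88×10^7 J/(m²·K).
Relaxation time τ = C / λ = 4.88×10^7 / 21.86 = 2.23×10^6 s.
In days: 2.23×10^6 s / (86400 s/day) = 25.8 days.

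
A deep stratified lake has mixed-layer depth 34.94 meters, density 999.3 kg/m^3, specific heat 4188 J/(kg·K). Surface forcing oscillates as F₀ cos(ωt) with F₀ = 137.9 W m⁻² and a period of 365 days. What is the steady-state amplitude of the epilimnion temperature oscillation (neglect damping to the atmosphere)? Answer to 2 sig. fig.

Areal heat capacity C = ρ c_p D = 999.3 × 4188 × 34.94 = 1.46×10^8 J/(m²·K).
Angular frequency ω = 2π / T = 2π / 3.15×10^7 s = 1.99×10^-7 s⁻¹.
Cω = 1.46×10^8 × 1.99×10^-7 = 29.1 W/(m²·K).
Amplitude A = F₀ / (Cω) = 137.9 / 29.1 = 4.73 K.

4.7 K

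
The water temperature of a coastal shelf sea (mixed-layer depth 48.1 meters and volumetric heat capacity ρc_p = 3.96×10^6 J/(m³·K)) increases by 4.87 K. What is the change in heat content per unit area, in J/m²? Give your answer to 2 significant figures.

9.3×10^8

Areal heat capacity C = ρc_p × D = 3.96×10^6 × 48.1 = 1.90×10^8 J m⁻² K⁻¹.
ΔQ = C ΔT = 1.90×10^8 × 4.87 = 9.28×10^8 J/m².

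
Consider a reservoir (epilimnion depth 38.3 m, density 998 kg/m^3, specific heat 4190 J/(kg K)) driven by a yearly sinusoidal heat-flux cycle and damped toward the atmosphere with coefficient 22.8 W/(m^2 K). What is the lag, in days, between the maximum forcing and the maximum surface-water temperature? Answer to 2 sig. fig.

55 days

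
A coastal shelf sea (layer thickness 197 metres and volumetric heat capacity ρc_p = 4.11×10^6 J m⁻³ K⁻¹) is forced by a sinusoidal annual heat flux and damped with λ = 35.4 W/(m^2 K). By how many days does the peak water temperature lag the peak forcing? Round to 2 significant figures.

Areal heat capacity C = ρc_p × D = 4.11×10^6 × 197 = 8.10×10^8 J/(m²·K).
ω = 2π / 3.15×10^7 s = 1.99×10^-7 s⁻¹.
Phase lag φ = arctan(Cω/λ) = arctan(161/35.4) = 1.35 rad.
Time lag = φ / ω = 1.35 / 1.99×10^-7 = 6.80×10^6 s = 78.7 days.

79 days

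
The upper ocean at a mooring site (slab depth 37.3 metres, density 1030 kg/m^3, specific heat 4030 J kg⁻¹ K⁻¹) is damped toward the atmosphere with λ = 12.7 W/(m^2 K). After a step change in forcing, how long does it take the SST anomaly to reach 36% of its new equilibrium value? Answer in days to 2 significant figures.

Areal heat capacity C = ρ c_p D = 1030 × 4030 × 37.3 = 1.55×10^8 J m⁻² K⁻¹.
τ = C / λ = 1.55×10^8 / 12.7 = 1.22×10^7 s.
Fraction reached: 1 − e^(−t/τ) = 0.36 ⇒ t = −τ ln(1 − 0.36) = τ × 0.446.
t = 5.44×10^6 s = 63.0 days.

63 days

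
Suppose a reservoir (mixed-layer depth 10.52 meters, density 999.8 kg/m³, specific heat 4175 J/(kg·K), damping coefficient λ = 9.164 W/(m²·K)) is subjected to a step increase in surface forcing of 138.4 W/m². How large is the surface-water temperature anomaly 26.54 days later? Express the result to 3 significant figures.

Areal heat capacity C = ρ c_p D = 999.8 × 4175 × 10.52 = 4.39×10^7 J/(m²·K).
τ = C / λ = 4.39×10^7 / 9.164 = 4.79×10^6 s.
Equilibrium anomaly ΔT_eq = F / λ = 138.4 / 9.164 = 15.1 K.
t = 26.54 days = 2.29×10^6 s, so t/τ = 0.479.
ΔT(t) = ΔT_eq (1 − e^(−t/τ)) = 15.1 × (1 − e^−0.479) = 5.74 K.

5.74 K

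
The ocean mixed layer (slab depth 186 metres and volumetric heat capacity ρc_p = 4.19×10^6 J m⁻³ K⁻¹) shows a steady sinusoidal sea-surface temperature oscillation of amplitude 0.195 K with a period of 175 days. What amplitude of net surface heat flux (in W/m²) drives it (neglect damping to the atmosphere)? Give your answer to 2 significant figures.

63

Areal heat capacity C = ρc_p × D = 4.19×10^6 × 186 = 7.79×10^8 J/(m^2 K).
ω = 2π / 1.51×10^7 s = 4.16×10^-7 s⁻¹.
Cω = 7.79×10^8 × 4.16×10^-7 = 324 W/(m²·K).
F₀ = A × Cω = 0.195 × 324 = 63.2 W/m².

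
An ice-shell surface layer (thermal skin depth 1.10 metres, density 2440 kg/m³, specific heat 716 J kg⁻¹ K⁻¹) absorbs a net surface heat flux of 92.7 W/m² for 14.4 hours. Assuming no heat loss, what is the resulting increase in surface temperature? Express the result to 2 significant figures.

2.5 K

Areal heat capacity C = ρ c_p D = 2440 × 716 × 1.10 = 1.92×10^6 J/(m^2 K).
Net heat input Q = F Δt = 92.7 × (14.4 hours × 3600 s/hour) = 4.81×10^6 J/m².
ΔT = Q / C = 4.81×10^6 / 1.92×10^6 = 2.50 K.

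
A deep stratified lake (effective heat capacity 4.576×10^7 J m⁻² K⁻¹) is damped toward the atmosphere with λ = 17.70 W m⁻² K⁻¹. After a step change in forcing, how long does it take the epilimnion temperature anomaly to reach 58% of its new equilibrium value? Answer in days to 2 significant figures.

Areal heat capacity C = 4.576×10^7 J m⁻² K⁻¹ (given).
τ = C / λ = 4.58×10^7 / 17.70 = 2.59×10^6 s.
Fraction reached: 1 − e^(−t/τ) = 0.58 ⇒ t = −τ ln(1 − 0.58) = τ × 0.868.
t = 2.24×10^6 s = 26.0 days.

26 days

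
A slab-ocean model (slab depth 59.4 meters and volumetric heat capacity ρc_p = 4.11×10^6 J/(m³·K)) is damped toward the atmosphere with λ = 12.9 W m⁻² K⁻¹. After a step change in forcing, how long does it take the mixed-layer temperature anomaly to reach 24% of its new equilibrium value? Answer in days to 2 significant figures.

Areal heat capacity C = ρc_p × D = 4.11×10^6 × 59.4 = 2.44×10^8 J m⁻² K⁻¹.
τ = C / λ = 2.44×10^8 / 12.9 = 1.89×10^7 s.
Fraction reached: 1 − e^(−t/τ) = 0.24 ⇒ t = −τ ln(1 − 0.24) = τ × 0.274.
t = 5.19×10^6 s = 60.1 days.

60 days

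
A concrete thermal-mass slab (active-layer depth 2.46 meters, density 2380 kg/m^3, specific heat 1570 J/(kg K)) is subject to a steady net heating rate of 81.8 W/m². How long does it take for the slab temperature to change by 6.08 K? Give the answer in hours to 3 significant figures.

Areal heat capacity C = ρ c_p D = 2380 × 1570 × 2.46 = 9.19×10^6 J/(m^2 K).
Time required: Δt = C ΔT / F = 9.19×10^6 × 6.08 / 81.8 = 6.83×10^5 s.
In hours: 6.83×10^5 s / (3600 s/hour) = 190 hours.

190 hours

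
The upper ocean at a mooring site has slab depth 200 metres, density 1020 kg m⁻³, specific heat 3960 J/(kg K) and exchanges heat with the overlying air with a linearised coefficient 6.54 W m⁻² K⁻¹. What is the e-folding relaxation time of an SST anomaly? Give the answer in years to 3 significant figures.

3.91 years

Areal heat capacity C = ρ c_p D = 1020 × 3960 × 200 = 8.08×10^8 J/(m²·K).
Relaxation time τ = C / λ = 8.08×10^8 / 6.54 = 1.24×10^8 s.
In years: 1.24×10^8 s / (3.156×10^7 s/year) = 3.91 years.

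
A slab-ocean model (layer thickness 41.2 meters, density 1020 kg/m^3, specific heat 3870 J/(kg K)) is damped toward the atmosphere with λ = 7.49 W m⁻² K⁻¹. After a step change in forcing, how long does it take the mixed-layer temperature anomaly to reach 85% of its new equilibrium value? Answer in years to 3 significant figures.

1.31 years

Areal heat capacity C = ρ c_p D = 1020 × 3870 × 41.2 = 1.63×10^8 J/(m²·K).
τ = C / λ = 1.63×10^8 / 7.49 = 2.17×10^7 s.
Fraction reached: 1 − e^(−t/τ) = 0.85 ⇒ t = −τ ln(1 − 0.85) = τ × 1.90.
t = 4.12×10^7 s = 1.31 years.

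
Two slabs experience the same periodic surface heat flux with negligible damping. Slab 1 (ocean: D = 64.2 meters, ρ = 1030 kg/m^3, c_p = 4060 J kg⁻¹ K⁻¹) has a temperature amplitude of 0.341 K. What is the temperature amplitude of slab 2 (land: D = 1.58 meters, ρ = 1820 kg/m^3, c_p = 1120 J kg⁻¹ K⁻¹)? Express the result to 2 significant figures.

C_ocean = 2.68×10^8 J/(m²·K); C_land = 3.22×10^6 J/(m²·K).
A ∝ 1/C ⇒ A_land = A_ocean × C_ocean/C_land = 0.341 × 83.4 = 28.4 K.

28 K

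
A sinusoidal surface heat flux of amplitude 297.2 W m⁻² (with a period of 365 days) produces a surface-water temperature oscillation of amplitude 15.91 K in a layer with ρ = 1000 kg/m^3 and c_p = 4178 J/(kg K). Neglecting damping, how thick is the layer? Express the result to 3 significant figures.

ω = 2π / 3.15×10^7 s = 1.99×10^-7 s⁻¹.
Required C = F₀ / (A ω) = 297.2 / (15.91 × 1.99×10^-7) = 9.38×10^7 J/(m²·K).
D = C / (ρ c_p) = 9.38×10^7 / (1000 × 4178) = 22.4 m.

22.4 m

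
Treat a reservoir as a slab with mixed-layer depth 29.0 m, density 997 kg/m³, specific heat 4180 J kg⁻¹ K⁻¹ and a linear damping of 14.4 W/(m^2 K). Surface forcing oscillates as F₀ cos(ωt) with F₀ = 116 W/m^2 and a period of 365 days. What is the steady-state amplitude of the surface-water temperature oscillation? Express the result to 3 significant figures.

Areal heat capacity C = ρ c_p D = 997 × 4180 × 29.0 = 1.21×10^8 J/(m²·K).
Angular frequency ω = 2π / T = 2π / 3.15×10^7 s = 1.99×10^-7 s⁻¹.
√((Cω)² + λ²) = √((24.1)² + 14.4²) = 28.1 W/(m²·K).
Amplitude A = F₀ / √((Cω)²+λ²) = 116 / 28.1 = 4.13 K.

4.13 K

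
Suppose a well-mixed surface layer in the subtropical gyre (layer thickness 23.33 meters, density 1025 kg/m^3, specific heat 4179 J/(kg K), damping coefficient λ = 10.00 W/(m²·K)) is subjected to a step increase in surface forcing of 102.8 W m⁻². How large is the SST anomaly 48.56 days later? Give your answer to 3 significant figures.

Areal heat capacity C = ρ c_p D = 1025 × 4179 × 23.33 = 9.99×10^7 J/(m^2 K).
τ = C / λ = 9.99×10^7 / 10.00 = 9.99×10^6 s.
Equilibrium anomaly ΔT_eq = F / λ = 102.8 / 10.00 = 10.3 K.
t = 48.56 days = 4.20×10^6 s, so t/τ = 0.420.
ΔT(t) = ΔT_eq (1 − e^(−t/τ)) = 10.3 × (1 − e^−0.420) = 3.52 K.

3.52 K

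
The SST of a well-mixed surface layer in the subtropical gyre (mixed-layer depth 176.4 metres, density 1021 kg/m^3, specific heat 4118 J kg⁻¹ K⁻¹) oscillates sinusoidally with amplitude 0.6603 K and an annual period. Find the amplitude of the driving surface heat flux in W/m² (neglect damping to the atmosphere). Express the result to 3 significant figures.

Areal heat capacity C = ρ c_p D = 1021 × 4118 × 176.4 = 7.42×10^8 J m⁻² K⁻¹.
ω = 2π / 3.15×10^7 s = 1.99×10^-7 s⁻¹.
Cω = 7.42×10^8 × 1.99×10^-7 = 148 W/(m²·K).
F₀ = A × Cω = 0.6603 × 148 = 97.6 W/m².

97.6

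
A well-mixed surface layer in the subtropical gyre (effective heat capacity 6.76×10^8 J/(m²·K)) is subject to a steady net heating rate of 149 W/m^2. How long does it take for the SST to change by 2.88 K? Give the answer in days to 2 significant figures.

150 days

Areal heat capacity C = 6.76×10^8 J/(m²·K) (given).
Time required: Δt = C ΔT / F = 6.76×10^8 × 2.88 / 149 = 1.31×10^7 s.
In days: 1.31×10^7 s / (86400 s/day) = 151 days.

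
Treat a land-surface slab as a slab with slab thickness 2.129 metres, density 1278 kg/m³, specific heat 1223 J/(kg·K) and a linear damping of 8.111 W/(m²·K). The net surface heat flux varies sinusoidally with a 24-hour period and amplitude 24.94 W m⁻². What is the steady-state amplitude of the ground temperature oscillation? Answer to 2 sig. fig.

Areal heat capacity C = ρ c_p D = 1278 × 1223 × 2.129 = 3.33×10^6 J m⁻² K⁻¹.
Angular frequency ω = 2π / T = 2π / 86400 s = 7.27×10^-5 s⁻¹.
√((Cω)² + λ²) = √((242)² + 8.111²) = 242 W/(m²·K).
Amplitude A = F₀ / √((Cω)²+λ²) = 24.94 / 242 = 0.103 K.

0.10 K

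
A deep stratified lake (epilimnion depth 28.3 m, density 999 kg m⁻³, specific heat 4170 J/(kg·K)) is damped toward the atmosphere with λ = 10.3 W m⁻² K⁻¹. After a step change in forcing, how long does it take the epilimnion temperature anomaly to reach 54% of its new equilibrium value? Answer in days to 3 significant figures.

103 days

Areal heat capacity C = ρ c_p D = 999 × 4170 × 28.3 = 1.18×10^8 J/(m²·K).
τ = C / λ = 1.18×10^8 / 10.3 = 1.14×10^7 s.
Fraction reached: 1 − e^(−t/τ) = 0.54 ⇒ t = −τ ln(1 − 0.54) = τ × 0.777.
t = 8.89×10^6 s = 103 days.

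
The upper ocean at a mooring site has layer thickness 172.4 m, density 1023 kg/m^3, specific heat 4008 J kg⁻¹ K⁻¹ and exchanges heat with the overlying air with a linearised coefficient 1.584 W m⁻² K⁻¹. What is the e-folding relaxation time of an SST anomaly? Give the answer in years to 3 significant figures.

Areal heat capacity C = ρ c_p D = 1023 × 4008 × 172.4 = 7.07×10^8 J m⁻² K⁻¹.
Relaxation time τ = C / λ = 7.07×10^8 / 1.584 = 4.46×10^8 s.
In years: 4.46×10^8 s / (3.156×10^7 s/year) = 14.1 years.

14.1 years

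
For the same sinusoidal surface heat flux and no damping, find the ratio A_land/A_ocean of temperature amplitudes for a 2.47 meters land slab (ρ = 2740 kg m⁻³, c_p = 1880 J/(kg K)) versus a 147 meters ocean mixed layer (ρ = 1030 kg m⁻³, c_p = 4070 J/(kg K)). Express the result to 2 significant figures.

C_ocean = 1030 × 4070 × 147 = 6.16×10^8 J/(m²·K).
C_land = 2740 × 1880 × 2.47 = 1.27×10^7 J/(m²·K).
Undamped amplitude ∝ 1/C, so A_land/A_ocean = C_ocean/C_land = 48.4.

48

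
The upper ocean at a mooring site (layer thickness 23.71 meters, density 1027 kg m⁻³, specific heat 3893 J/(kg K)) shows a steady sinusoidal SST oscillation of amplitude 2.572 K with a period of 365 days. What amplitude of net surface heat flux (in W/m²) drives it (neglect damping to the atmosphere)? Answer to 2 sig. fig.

49

Areal heat capacity C = ρ c_p D = 1027 × 3893 × 23.71 = 9.48×10^7 J/(m^2 K).
ω = 2π / 3.15×10^7 s = 1.99×10^-7 s⁻¹.
Cω = 9.48×10^7 × 1.99×10^-7 = 18.9 W/(m²·K).
F₀ = A × Cω = 2.572 × 18.9 = 48.6 W/m².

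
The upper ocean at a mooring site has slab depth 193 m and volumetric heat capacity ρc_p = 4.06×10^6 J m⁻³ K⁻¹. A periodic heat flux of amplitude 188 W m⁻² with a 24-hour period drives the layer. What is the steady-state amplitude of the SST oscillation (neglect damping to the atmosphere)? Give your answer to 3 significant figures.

Areal heat capacity C = ρc_p × D = 4.06×10^6 × 193 = 7.84×10^8 J/(m²·K).
Angular frequency ω = 2π / T = 2π / 86400 s = 7.27×10^-5 s⁻¹.
Cω = 7.84×10^8 × 7.27×10^-5 = 57000 W/(m²·K).
Amplitude A = F₀ / (Cω) = 188 / 57000 = 0.00330 K.

0.00330 K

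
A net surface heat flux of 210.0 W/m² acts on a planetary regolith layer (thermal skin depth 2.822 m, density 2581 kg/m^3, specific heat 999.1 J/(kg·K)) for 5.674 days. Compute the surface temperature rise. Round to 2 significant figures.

14 K

Areal heat capacity C = ρ c_p D = 2581 × 999.1 × 2.822 = 7.28×10^6 J m⁻² K⁻¹.
Net heat input Q = F Δt = 210.0 × (5.674 days × 86400 s/day) = 1.03×10^8 J/m².
ΔT = Q / C = 1.03×10^8 / 7.28×10^6 = 14.1 K.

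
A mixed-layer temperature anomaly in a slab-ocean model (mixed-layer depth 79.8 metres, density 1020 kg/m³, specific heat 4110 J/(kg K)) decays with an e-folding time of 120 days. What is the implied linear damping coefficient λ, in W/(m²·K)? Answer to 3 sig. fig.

Areal heat capacity C = ρ c_p D = 1020 × 4110 × 79.8 = 3.35×10^8 J/(m²·K).
τ = 120 days = 1.04×10^7 s.
λ = C / τ = 3.35×10^8 / 1.04×10^7 = 32.3 W/(m²·K).

32.3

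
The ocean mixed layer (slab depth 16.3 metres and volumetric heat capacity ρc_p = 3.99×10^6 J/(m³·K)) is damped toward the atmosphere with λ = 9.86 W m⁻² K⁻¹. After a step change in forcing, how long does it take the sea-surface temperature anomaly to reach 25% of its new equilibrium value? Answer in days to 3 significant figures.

Areal heat capacity C = ρc_p × D = 3.99×10^6 × 16.3 = 6.50×10^7 J/(m²·K).
τ = C / λ = 6.50×10^7 / 9.86 = 6.60×10^6 s.
Fraction reached: 1 − e^(−t/τ) = 0.25 ⇒ t = −τ ln(1 − 0.25) = τ × 0.288.
t = 1.90×10^6 s = 22.0 days.

22.0 days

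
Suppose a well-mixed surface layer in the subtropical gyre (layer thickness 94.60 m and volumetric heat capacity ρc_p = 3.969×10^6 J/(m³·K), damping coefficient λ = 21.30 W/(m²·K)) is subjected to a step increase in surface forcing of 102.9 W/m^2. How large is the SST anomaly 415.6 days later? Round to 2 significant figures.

4.2 K

Areal heat capacity C = ρc_p × D = 3.969×10^6 × 94.60 = 3.75×10^8 J/(m^2 K).
τ = C / λ = 3.75×10^8 / 21.30 = 1.76×10^7 s.
Equilibrium anomaly ΔT_eq = F / λ = 102.9 / 21.30 = 4.83 K.
t = 415.6 days = 3.59×10^7 s, so t/τ = 2.04.
ΔT(t) = ΔT_eq (1 − e^(−t/τ)) = 4.83 × (1 − e^−2.04) = 4.20 K.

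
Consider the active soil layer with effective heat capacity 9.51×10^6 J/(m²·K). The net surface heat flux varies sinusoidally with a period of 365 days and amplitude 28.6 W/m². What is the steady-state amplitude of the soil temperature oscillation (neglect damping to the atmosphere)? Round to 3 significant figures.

Areal heat capacity C = 9.51×10^6 J/(m²·K) (given).
Angular frequency ω = 2π / T = 2π / 3.15×10^7 s = 1.99×10^-7 s⁻¹.
Cω = 9.51×10^6 × 1.99×10^-7 = 1.89 W/(m²·K).
Amplitude A = F₀ / (Cω) = 28.6 / 1.89 = 15.1 K.

15.1 K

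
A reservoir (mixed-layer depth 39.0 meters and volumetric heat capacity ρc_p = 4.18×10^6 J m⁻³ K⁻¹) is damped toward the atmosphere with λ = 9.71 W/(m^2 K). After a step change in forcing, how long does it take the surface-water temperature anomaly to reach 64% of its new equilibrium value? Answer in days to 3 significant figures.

199 days

Areal heat capacity C = ρc_p × D = 4.18×10^6 × 39.0 = 1.63×10^8 J/(m^2 K).
τ = C / λ = 1.63×10^8 / 9.71 = 1.68×10^7 s.
Fraction reached: 1 − e^(−t/τ) = 0.64 ⇒ t = −τ ln(1 − 0.64) = τ × 1.02.
t = 1.72×10^7 s = 199 days.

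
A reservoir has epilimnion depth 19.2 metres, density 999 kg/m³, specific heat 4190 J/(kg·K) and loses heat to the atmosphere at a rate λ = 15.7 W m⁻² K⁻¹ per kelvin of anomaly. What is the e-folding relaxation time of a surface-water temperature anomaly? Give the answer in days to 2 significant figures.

Areal heat capacity C = ρ c_p D = 999 × 4190 × 19.2 = 8.04×10^7 J m⁻² K⁻¹.
Relaxation time τ = C / λ = 8.04×10^7 / 15.7 = 5.12×10^6 s.
In days: 5.12×10^6 s / (86400 s/day) = 59.2 days.

59 days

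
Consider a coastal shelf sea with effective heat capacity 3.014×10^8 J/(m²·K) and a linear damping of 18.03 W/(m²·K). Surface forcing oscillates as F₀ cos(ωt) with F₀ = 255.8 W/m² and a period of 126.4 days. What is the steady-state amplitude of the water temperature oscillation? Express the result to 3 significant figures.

Areal heat capacity C = 3.014×10^8 J/(m²·K) (given).
Angular frequency ω = 2π / T = 2π / 1.09×10^7 s = 5.75×10^-7 s⁻¹.
√((Cω)² + λ²) = √((173)² + 18.03²) = 174 W/(m²·K).
Amplitude A = F₀ / √((Cω)²+λ²) = 255.8 / 174 = 1.47 K.

1.47 K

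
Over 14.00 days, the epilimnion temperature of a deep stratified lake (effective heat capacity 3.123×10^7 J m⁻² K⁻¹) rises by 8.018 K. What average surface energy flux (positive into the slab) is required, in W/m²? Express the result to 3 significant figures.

Areal heat capacity C = 3.123×10^7 J m⁻² K⁻¹ (given).
Required heat per unit area: Q = C ΔT = 3.12×10^7 × 8.018 = 2.50×10^8 J/m².
Flux F = Q / Δt = 2.50×10^8 / 1.21×10^6 s = 207 W/m².

207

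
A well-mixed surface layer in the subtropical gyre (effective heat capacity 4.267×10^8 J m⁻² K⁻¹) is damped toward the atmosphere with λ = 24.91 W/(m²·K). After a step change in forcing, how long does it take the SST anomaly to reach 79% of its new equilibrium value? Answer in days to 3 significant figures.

309 days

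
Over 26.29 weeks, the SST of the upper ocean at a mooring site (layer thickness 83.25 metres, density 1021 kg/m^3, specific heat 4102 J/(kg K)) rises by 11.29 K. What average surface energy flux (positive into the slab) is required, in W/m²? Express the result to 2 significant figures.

250

Areal heat capacity C = ρ c_p D = 1021 × 4102 × 83.25 = 3.49×10^8 J/(m²·K).
Required heat per unit area: Q = C ΔT = 3.49×10^8 × 11.29 = 3.94×10^9 J/m².
Flux F = Q / Δt = 3.94×10^9 / 1.59×10^7 s = 248 W/m².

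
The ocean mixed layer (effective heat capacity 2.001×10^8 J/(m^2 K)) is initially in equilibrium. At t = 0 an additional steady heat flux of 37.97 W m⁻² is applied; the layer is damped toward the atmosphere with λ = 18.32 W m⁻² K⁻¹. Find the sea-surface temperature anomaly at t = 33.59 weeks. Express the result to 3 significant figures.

1.75 K

Areal heat capacity C = 2.001×10^8 J/(m^2 K) (given).
τ = C / λ = 2.00×10^8 / 18.32 = 1.09×10^7 s.
Equilibrium anomaly ΔT_eq = F / λ = 37.97 / 18.32 = 2.07 K.
t = 33.59 weeks = 2.03×10^7 s, so t/τ = 1.86.
ΔT(t) = ΔT_eq (1 − e^(−t/τ)) = 2.07 × (1 − e^−1.86) = 1.75 K.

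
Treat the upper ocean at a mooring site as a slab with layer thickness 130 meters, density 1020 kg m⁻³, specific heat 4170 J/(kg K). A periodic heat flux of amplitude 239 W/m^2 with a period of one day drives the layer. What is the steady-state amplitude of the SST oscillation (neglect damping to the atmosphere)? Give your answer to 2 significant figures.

0.0059 K

Areal heat capacity C = ρ c_p D = 1020 × 4170 × 130 = 5.53×10^8 J m⁻² K⁻¹.
Angular frequency ω = 2π / T = 2π / 86400 s = 7.27×10^-5 s⁻¹.
Cω = 5.53×10^8 × 7.27×10^-5 = 40200 W/(m²·K).
Amplitude A = F₀ / (Cω) = 239 / 40200 = 0.00594 K.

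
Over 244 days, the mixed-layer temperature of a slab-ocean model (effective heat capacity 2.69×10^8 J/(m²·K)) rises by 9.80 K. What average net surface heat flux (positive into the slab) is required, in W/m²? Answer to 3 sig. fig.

125

Areal heat capacity C = 2.69×10^8 J/(m²·K) (given).
Required heat per unit area: Q = C ΔT = 2.69×10^8 × 9.80 = 2.64×10^9 J/m².
Flux F = Q / Δt = 2.64×10^9 / 2.11×10^7 s = 125 W/m².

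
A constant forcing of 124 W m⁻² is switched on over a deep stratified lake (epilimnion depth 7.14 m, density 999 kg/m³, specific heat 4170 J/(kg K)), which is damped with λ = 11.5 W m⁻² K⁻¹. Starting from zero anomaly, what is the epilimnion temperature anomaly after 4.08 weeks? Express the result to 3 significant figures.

6.63 K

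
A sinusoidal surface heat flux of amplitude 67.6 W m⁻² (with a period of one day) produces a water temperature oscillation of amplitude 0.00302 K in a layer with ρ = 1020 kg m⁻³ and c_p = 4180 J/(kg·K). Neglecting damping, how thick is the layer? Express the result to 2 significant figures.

ω = 2π / 86400 s = 7.27×10^-5 s⁻¹.
Required C = F₀ / (A ω) = 67.6 / (0.00302 × 7.27×10^-5) = 3.08×10^8 J/(m²·K).
D = C / (ρ c_p) = 3.08×10^8 / (1020 × 4180) = 72.2 m.

72 m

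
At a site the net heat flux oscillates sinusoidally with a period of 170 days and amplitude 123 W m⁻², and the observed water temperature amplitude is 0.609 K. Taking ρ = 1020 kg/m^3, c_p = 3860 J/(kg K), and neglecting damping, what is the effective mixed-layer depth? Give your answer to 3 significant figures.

ω = 2π / 1.47×10^7 s = 4.28×10^-7 s⁻¹.
Required C = F₀ / (A ω) = 123 / (0.609 × 4.28×10^-7) = 4.72×10^8 J/(m²·K).
D = C / (ρ c_p) = 4.72×10^8 / (1020 × 3860) = 120 m.

120 m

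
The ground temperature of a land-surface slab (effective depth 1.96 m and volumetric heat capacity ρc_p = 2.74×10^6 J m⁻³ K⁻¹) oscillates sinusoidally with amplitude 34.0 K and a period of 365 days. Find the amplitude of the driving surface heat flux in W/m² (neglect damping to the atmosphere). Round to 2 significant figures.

Areal heat capacity C = ρc_p × D = 2.74×10^6 × 1.96 = 5.37×10^6 J/(m²·K).
ω = 2π / 3.15×10^7 s = 1.99×10^-7 s⁻¹.
Cω = 5.37×10^6 × 1.99×10^-7 = 1.07 W/(m²·K).
F₀ = A × Cω = 34.0 × 1.07 = 36.4 W/m².

36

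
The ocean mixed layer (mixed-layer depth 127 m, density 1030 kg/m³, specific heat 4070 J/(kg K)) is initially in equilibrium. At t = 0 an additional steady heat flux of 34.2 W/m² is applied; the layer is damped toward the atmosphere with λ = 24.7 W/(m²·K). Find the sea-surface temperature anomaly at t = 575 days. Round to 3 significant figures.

1.25 K

Areal heat capacity C = ρ c_p D = 1030 × 4070 × 127 = 5.32×10^8 J/(m^2 K).
τ = C / λ = 5.32×10^8 / 24.7 = 2.16×10^7 s.
Equilibrium anomaly ΔT_eq = F / λ = 34.2 / 24.7 = 1.38 K.
t = 575 days = 4.97×10^7 s, so t/τ = 2.30.
ΔT(t) = ΔT_eq (1 − e^(−t/τ)) = 1.38 × (1 − e^−2.30) = 1.25 K.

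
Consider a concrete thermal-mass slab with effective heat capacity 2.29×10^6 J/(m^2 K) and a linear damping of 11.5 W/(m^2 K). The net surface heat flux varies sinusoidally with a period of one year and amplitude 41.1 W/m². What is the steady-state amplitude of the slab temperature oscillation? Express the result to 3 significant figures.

3.57 K

Areal heat capacity C = 2.29×10^6 J/(m^2 K) (given).
Angular frequency ω = 2π / T = 2π / 3.15×10^7 s = 1.99×10^-7 s⁻¹.
√((Cω)² + λ²) = √((0.456)² + 11.5²) = 11.5 W/(m²·K).
Amplitude A = F₀ / √((Cω)²+λ²) = 41.1 / 11.5 = 3.57 K.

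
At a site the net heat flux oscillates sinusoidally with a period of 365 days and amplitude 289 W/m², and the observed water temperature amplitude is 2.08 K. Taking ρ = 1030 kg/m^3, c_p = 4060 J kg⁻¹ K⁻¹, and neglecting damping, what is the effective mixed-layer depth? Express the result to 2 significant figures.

170 m

ω = 2π / 3.15×10^7 s = 1.99×10^-7 s⁻¹.
Required C = F₀ / (A ω) = 289 / (2.08 × 1.99×10^-7) = 6.97×10^8 J/(m²·K).
D = C / (ρ c_p) = 6.97×10^8 / (1030 × 4060) = 167 m.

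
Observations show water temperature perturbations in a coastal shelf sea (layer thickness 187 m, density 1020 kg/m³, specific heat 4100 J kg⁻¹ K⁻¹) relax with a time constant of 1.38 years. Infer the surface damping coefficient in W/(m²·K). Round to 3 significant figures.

18.0

Areal heat capacity C = ρ c_p D = 1020 × 4100 × 187 = 7.82×10^8 J m⁻² K⁻¹.
τ = 1.38 years = 4.35×10^7 s.
λ = C / τ = 7.82×10^8 / 4.35×10^7 = 18.0 W/(m²·K).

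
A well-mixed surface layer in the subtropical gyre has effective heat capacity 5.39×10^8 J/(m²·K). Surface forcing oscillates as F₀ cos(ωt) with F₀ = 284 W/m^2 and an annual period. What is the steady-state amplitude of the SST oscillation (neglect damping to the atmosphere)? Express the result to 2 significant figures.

Areal heat capacity C = 5.39×10^8 J/(m²·K) (given).
Angular frequency ω = 2π / T = 2π / 3.15×10^7 s = 1.99×10^-7 s⁻¹.
Cω = 5.39×10^8 × 1.99×10^-7 = 107 W/(m²·K).
Amplitude A = F₀ / (Cω) = 284 / 107 = 2.64 K.

2.6 K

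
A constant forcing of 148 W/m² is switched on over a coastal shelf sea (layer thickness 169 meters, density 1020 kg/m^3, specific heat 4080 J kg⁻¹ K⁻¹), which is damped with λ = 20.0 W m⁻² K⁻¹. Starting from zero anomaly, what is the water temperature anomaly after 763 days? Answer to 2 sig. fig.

6.3 K

Areal heat capacity C = ρ c_p D = 1020 × 4080 × 169 = 7.03×10^8 J m⁻² K⁻¹.
τ = C / λ = 7.03×10^8 / 20.0 = 3.52×10^7 s.
Equilibrium anomaly ΔT_eq = F / λ = 148 / 20.0 = 7.40 K.
t = 763 days = 6.59×10^7 s, so t/τ = 1.87.
ΔT(t) = ΔT_eq (1 − e^(−t/τ)) = 7.40 × (1 − e^−1.87) = 6.26 K.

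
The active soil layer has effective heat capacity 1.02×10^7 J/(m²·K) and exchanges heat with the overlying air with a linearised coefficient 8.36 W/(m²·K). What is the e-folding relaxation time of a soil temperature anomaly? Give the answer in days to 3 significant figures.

14.1 days

Areal heat capacity C = 1.02×10^7 J/(m²·K) (given).
Relaxation time τ = C / λ = 1.02×10^7 / 8.36 = 1.22×10^6 s.
In days: 1.22×10^6 s / (86400 s/day) = 14.1 days.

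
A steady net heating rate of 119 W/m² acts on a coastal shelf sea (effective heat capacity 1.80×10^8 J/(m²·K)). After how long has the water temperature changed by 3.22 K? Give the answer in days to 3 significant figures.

56.4 days

Areal heat capacity C = 1.80×10^8 J/(m²·K) (given).
Time required: Δt = C ΔT / F = 1.80×10^8 × 3.22 / 119 = 4.87×10^6 s.
In days: 4.87×10^6 s / (86400 s/day) = 56.4 days.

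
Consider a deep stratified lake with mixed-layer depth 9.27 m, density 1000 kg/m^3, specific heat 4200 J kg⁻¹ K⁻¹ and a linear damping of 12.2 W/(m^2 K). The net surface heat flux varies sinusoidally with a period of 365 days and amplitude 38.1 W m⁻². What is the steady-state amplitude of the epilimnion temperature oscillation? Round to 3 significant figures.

2.64 K

Areal heat capacity C = ρ c_p D = 1000 × 4200 × 9.27 = 3.89×10^7 J/(m²·K).
Angular frequency ω = 2π / T = 2π / 3.15×10^7 s = 1.99×10^-7 s⁻¹.
√((Cω)² + λ²) = √((7.76)² + 12.2²) = 14.5 W/(m²·K).
Amplitude A = F₀ / √((Cω)²+λ²) = 38.1 / 14.5 = 2.64 K.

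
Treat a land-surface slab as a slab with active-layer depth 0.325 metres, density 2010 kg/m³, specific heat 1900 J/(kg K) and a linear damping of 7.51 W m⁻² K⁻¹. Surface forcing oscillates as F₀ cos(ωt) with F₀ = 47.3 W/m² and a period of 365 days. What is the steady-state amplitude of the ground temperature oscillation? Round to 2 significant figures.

Areal heat capacity C = ρ c_p D = 2010 × 1900 × 0.325 = 1.24×10^6 J/(m^2 K).
Angular frequency ω = 2π / T = 2π / 3.15×10^7 s = 1.99×10^-7 s⁻¹.
√((Cω)² + λ²) = √((0.247)² + 7.51²) = 7.51 W/(m²·K).
Amplitude A = F₀ / √((Cω)²+λ²) = 47.3 / 7.51 = 6.29 K.

6.3 K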